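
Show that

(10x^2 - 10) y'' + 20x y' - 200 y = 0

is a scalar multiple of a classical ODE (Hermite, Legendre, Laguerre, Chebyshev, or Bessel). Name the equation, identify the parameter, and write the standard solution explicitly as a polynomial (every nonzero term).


All three coefficients share the factor -10; dividing through by -10 gives  (1 - x^2) y'' - 2x y' + 20 y = 0.
This matches the Legendre equation (1 - x^2) y'' - 2x y' + n(n+1) y = 0 (note the -2x y' term) with n(n+1) = 20, so n = 4; the polynomial solution is P_4(x).
With y = sum_k a_k x^k, matching x^k gives (k+2)(k+1) a_{k+2} = [k(k+1) - n(n+1)] a_k = (k - 4)(k + 5) a_k. The right side vanishes at k = 4, so the series with the parity of 4 terminates at degree 4.
Standard normalization (P_n(1) = 1): leading coefficient (2n)!/(2^n (n!)^2) = 40320/(16*576) = 35/8, so a_4 = 35/8. Work downward with a_k = (k+1)(k+2) a_{k+2} / ((k - 4)(k + 5)):
  a_2 = (3)(4)(35/8) / ((2 - 4)(2 + 5)) = (105/2)/(-14) = -15/4
  a_0 = (1)(2)(-15/4) / ((0 - 4)(0 + 5)) = (-15/2)/(-20) = 3/8
Hence P_4(x) = 35 x^4/8 - 15 x^2/4 + 3/8.

P_4(x); series = 35 x^4/8 - 15 x^2/4 + 3/8


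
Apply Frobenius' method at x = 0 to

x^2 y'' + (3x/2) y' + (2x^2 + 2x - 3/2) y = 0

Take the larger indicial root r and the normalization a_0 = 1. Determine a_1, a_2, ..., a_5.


Write in Frobenius form y'' + (p(x)/x) y' + (q(x)/x^2) y = 0:
  p(x) = 3/2,  q(x) = 2x^2 + 2x - 3/2.
Indicial equation: r(r-1) + (3/2) r + (-3/2) = 0 -> roots r_1 = 1, r_2 = -3/2.
Take r = r_1 = 1. Let y(x) = x^r sum_{n>=0} a_n x^n with a_0 = 1.
Substitute y = x^r sum a_n x^n and match x^{r+n}. The recurrence is
  D(n) a_n + 2 a_{n-1} + 2 a_{n-2} = 0,  where D(n) = (r+n)(r+n-1) + (3/2)(r+n) + (-3/2).
  a_n = [-2 a_{n-1} - 2 a_{n-2}] / D(n).
Since the indicial polynomial factors as (r - r_1)(r - r_2), D(n) = (r_1 + n - r_1)(r_1 + n - r_2) = n(n + 5/2).
Evaluating step by step (a_0 = 1):
  n = 1: D(1) = 1(1 + 5/2) = 7/2; numerator = -2(1) = -2; a_1 = (-2)/(7/2) = -4/7
  n = 2: D(2) = 2(2 + 5/2) = 9; numerator = -2(-4/7) - 2(1) = -6/7; a_2 = (-6/7)/(9) = -2/21
  n = 3: D(3) = 3(3 + 5/2) = 33/2; numerator = -2(-2/21) - 2(-4/7) = 4/3; a_3 = (4/3)/(33/2) = 8/99
  n = 4: D(4) = 4(4 + 5/2) = 26; numerator = -2(8/99) - 2(-2/21) = 20/693; a_4 = (20/693)/(26) = 10/9009
  n = 5: D(5) = 5(5 + 5/2) = 75/2; numerator = -2(10/9009) - 2(8/99) = -164/1001; a_5 = (-164/1001)/(75/2) = -328/75075

r = 1; a_0 = 1; a_1 = -4/7; a_2 = -2/21; a_3 = 8/99; a_4 = 10/9009; a_5 = -328/75075


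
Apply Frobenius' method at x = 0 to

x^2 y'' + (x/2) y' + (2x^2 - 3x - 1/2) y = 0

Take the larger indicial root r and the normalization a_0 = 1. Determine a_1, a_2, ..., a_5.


Write in Frobenius form y'' + (p(x)/x) y' + (q(x)/x^2) y = 0:
  p(x) = 1/2,  q(x) = 2x^2 - 3x - 1/2.
Indicial equation: r(r-1) + (1/2) r + (-1/2) = 0 -> roots r_1 = 1, r_2 = -1/2.
Take r = r_1 = 1. Let y(x) = x^r sum_{n>=0} a_n x^n with a_0 = 1.
Substitute y = x^r sum a_n x^n and match x^{r+n}. The recurrence is
  D(n) a_n - 3 a_{n-1} + 2 a_{n-2} = 0,  where D(n) = (r+n)(r+n-1) + (1/2)(r+n) + (-1/2).
  a_n = [3 a_{n-1} - 2 a_{n-2}] / D(n).
Since the indicial polynomial factors as (r - r_1)(r - r_2), D(n) = (r_1 + n - r_1)(r_1 + n - r_2) = n(n + 3/2).
Evaluating step by step (a_0 = 1):
  n = 1: D(1) = 1(1 + 3/2) = 5/2; numerator = 3(1) = 3; a_1 = (3)/(5/2) = 6/5
  n = 2: D(2) = 2(2 + 3/2) = 7; numerator = 3(6/5) - 2(1) = 8/5; a_2 = (8/5)/(7) = 8/35
  n = 3: D(3) = 3(3 + 3/2) = 27/2; numerator = 3(8/35) - 2(6/5) = -12/7; a_3 = (-12/7)/(27/2) = -8/63
  n = 4: D(4) = 4(4 + 3/2) = 22; numerator = 3(-8/63) - 2(8/35) = -88/105; a_4 = (-88/105)/(22) = -4/105
  n = 5: D(5) = 5(5 + 3/2) = 65/2; numerator = 3(-4/105) - 2(-8/63) = 44/315; a_5 = (44/315)/(65/2) = 88/20475

r = 1; a_0 = 1; a_1 = 6/5; a_2 = 8/35; a_3 = -8/63; a_4 = -4/105; a_5 = 88/20475


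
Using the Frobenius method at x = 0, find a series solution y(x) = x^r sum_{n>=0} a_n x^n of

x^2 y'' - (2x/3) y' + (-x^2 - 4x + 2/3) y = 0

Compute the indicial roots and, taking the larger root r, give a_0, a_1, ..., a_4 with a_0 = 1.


Write in Frobenius form y'' + (p(x)/x) y' + (q(x)/x^2) y = 0:
  p(x) = -2/3,  q(x) = -x^2 - 4x + 2/3.
Indicial equation: r(r-1) + (-2/3) r + (2/3) = 0 -> roots r_1 = 1, r_2 = 2/3.
Take r = r_1 = 1. Let y(x) = x^r sum_{n>=0} a_n x^n with a_0 = 1.
Substitute y = x^r sum a_n x^n and match x^{r+n}. The recurrence is
  D(n) a_n - 4 a_{n-1} - 1 a_{n-2} = 0,  where D(n) = (r+n)(r+n-1) + (-2/3)(r+n) + (2/3).
  a_n = [4 a_{n-1} + 1 a_{n-2}] / D(n).
Since the indicial polynomial factors as (r - r_1)(r - r_2), D(n) = (r_1 + n - r_1)(r_1 + n - r_2) = n(n + 1/3).
Evaluating step by step (a_0 = 1):
  n = 1: D(1) = 1(1 + 1/3) = 4/3; numerator = 4(1) = 4; a_1 = (4)/(4/3) = 3
  n = 2: D(2) = 2(2 + 1/3) = 14/3; numerator = 4(3) + 1(1) = 13; a_2 = (13)/(14/3) = 39/14
  n = 3: D(3) = 3(3 + 1/3) = 10; numerator = 4(39/14) + 1(3) = 99/7; a_3 = (99/7)/(10) = 99/70
  n = 4: D(4) = 4(4 + 1/3) = 52/3; numerator = 4(99/70) + 1(39/14) = 591/70; a_4 = (591/70)/(52/3) = 1773/3640

r = 1; a_0 = 1; a_1 = 3; a_2 = 39/14; a_3 = 99/70; a_4 = 1773/3640


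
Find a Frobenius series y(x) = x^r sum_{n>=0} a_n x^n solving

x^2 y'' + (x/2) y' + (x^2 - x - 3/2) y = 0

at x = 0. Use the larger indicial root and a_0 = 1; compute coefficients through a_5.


Write in Frobenius form y'' + (p(x)/x) y' + (q(x)/x^2) y = 0:
  p(x) = 1/2,  q(x) = x^2 - x - 3/2.
Indicial equation: r(r-1) + (1/2) r + (-3/2) = 0 -> roots r_1 = 3/2, r_2 = -1.
Take r = r_1 = 3/2. Let y(x) = x^r sum_{n>=0} a_n x^n with a_0 = 1.
Substitute y = x^r sum a_n x^n and match x^{r+n}. The recurrence is
  D(n) a_n - 1 a_{n-1} + 1 a_{n-2} = 0,  where D(n) = (r+n)(r+n-1) + (1/2)(r+n) + (-3/2).
  a_n = [1 a_{n-1} - 1 a_{n-2}] / D(n).
Since the indicial polynomial factors as (r - r_1)(r - r_2), D(n) = (r_1 + n - r_1)(r_1 + n - r_2) = n(n + 5/2).
Evaluating step by step (a_0 = 1):
  n = 1: D(1) = 1(1 + 5/2) = 7/2; numerator = 1(1) = 1; a_1 = (1)/(7/2) = 2/7
  n = 2: D(2) = 2(2 + 5/2) = 9; numerator = 1(2/7) - 1(1) = -5/7; a_2 = (-5/7)/(9) = -5/63
  n = 3: D(3) = 3(3 + 5/2) = 33/2; numerator = 1(-5/63) - 1(2/7) = -23/63; a_3 = (-23/63)/(33/2) = -46/2079
  n = 4: D(4) = 4(4 + 5/2) = 26; numerator = 1(-46/2079) - 1(-5/63) = 17/297; a_4 = (17/297)/(26) = 17/7722
  n = 5: D(5) = 5(5 + 5/2) = 75/2; numerator = 1(17/7722) - 1(-46/2079) = 1315/54054; a_5 = (1315/54054)/(75/2) = 263/405405

r = 3/2; a_0 = 1; a_1 = 2/7; a_2 = -5/63; a_3 = -46/2079; a_4 = 17/7722; a_5 = 263/405405


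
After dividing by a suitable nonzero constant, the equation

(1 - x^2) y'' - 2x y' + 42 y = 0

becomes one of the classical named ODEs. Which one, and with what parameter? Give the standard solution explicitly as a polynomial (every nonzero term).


The equation is already in a standard form:  (1 - x^2) y'' - 2x y' + 42 y = 0.
This matches the Legendre equation (1 - x^2) y'' - 2x y' + n(n+1) y = 0 (note the -2x y' term) with n(n+1) = 42, so n = 6; the polynomial solution is P_6(x).
With y = sum_k a_k x^k, matching x^k gives (k+2)(k+1) a_{k+2} = [k(k+1) - n(n+1)] a_k = (k - 6)(k + 7) a_k. The right side vanishes at k = 6, so the series with the parity of 6 terminates at degree 6.
Standard normalization (P_n(1) = 1): leading coefficient (2n)!/(2^n (n!)^2) = 479001600/(64*518400) = 231/16, so a_6 = 231/16. Work downward with a_k = (k+1)(k+2) a_{k+2} / ((k - 6)(k + 7)):
  a_4 = (5)(6)(231/16) / ((4 - 6)(4 + 7)) = (3465/8)/(-22) = -315/16
  a_2 = (3)(4)(-315/16) / ((2 - 6)(2 + 7)) = (-945/4)/(-36) = 105/16
  a_0 = (1)(2)(105/16) / ((0 - 6)(0 + 7)) = (105/8)/(-42) = -5/16
Hence P_6(x) = 231 x^6/16 - 315 x^4/16 + 105 x^2/16 - 5/16.

P_6(x); series = 231 x^6/16 - 315 x^4/16 + 105 x^2/16 - 5/16


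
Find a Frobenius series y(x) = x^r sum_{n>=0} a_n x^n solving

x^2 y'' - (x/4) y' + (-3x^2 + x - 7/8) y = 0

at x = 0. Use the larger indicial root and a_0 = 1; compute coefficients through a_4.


Write in Frobenius form y'' + (p(x)/x) y' + (q(x)/x^2) y = 0:
  p(x) = -1/4,  q(x) = -3x^2 + x - 7/8.
Indicial equation: r(r-1) + (-1/4) r + (-7/8) = 0 -> roots r_1 = 7/4, r_2 = -1/2.
Take r = r_1 = 7/4. Let y(x) = x^r sum_{n>=0} a_n x^n with a_0 = 1.
Substitute y = x^r sum a_n x^n and match x^{r+n}. The recurrence is
  D(n) a_n + 1 a_{n-1} - 3 a_{n-2} = 0,  where D(n) = (r+n)(r+n-1) + (-1/4)(r+n) + (-7/8).
  a_n = [-1 a_{n-1} + 3 a_{n-2}] / D(n).
Since the indicial polynomial factors as (r - r_1)(r - r_2), D(n) = (r_1 + n - r_1)(r_1 + n - r_2) = n(n + 9/4).
Evaluating step by step (a_0 = 1):
  n = 1: D(1) = 1(1 + 9/4) = 13/4; numerator = -1(1) = -1; a_1 = (-1)/(13/4) = -4/13
  n = 2: D(2) = 2(2 + 9/4) = 17/2; numerator = -1(-4/13) + 3(1) = 43/13; a_2 = (43/13)/(17/2) = 86/221
  n = 3: D(3) = 3(3 + 9/4) = 63/4; numerator = -1(86/221) + 3(-4/13) = -290/221; a_3 = (-290/221)/(63/4) = -1160/13923
  n = 4: D(4) = 4(4 + 9/4) = 25; numerator = -1(-1160/13923) + 3(86/221) = 17414/13923; a_4 = (17414/13923)/(25) = 17414/348075

r = 7/4; a_0 = 1; a_1 = -4/13; a_2 = 86/221; a_3 = -1160/13923; a_4 = 17414/348075


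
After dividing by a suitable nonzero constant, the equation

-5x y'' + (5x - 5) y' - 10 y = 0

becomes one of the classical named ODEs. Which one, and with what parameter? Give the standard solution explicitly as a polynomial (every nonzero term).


All three coefficients share the factor -5; dividing through by -5 gives  x y'' + (1 - x) y' + 2 y = 0.
This matches the Laguerre equation x y'' + (1 - x) y' + n y = 0 with n = 2; the polynomial solution is L_2(x).
With y = sum_k a_k x^k, matching x^k gives (k+1)k a_{k+1} + (k+1) a_{k+1} - k a_k + n a_k = 0, i.e. (k+1)^2 a_{k+1} = (k - n) a_k = (k - 2) a_k. The right side vanishes at k = 2, so the series terminates at degree 2.
Standard normalization L_n(0) = 1 gives a_0 = 1. Work upward with a_{k+1} = (k - 2) a_k / (k+1)^2:
  a_1 = (0 - 2)(1) / 1^2 = -2/1 = -2
  a_2 = (1 - 2)(-2) / 2^2 = 2/4 = 1/2
Hence L_2(x) = x^2/2 - 2 x + 1.

L_2(x); series = x^2/2 - 2 x + 1


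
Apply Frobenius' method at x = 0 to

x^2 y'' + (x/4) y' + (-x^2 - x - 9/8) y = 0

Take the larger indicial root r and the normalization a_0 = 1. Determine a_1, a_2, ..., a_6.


Write in Frobenius form y'' + (p(x)/x) y' + (q(x)/x^2) y = 0:
  p(x) = 1/4,  q(x) = -x^2 - x - 9/8.
Indicial equation: r(r-1) + (1/4) r + (-9/8) = 0 -> roots r_1 = 3/2, r_2 = -3/4.
Take r = r_1 = 3/2. Let y(x) = x^r sum_{n>=0} a_n x^n with a_0 = 1.
Substitute y = x^r sum a_n x^n and match x^{r+n}. The recurrence is
  D(n) a_n - 1 a_{n-1} - 1 a_{n-2} = 0,  where D(n) = (r+n)(r+n-1) + (1/4)(r+n) + (-9/8).
  a_n = [1 a_{n-1} + 1 a_{n-2}] / D(n).
Since the indicial polynomial factors as (r - r_1)(r - r_2), D(n) = (r_1 + n - r_1)(r_1 + n - r_2) = n(n + 9/4).
Evaluating step by step (a_0 = 1):
  n = 1: D(1) = 1(1 + 9/4) = 13/4; numerator = 1(1) = 1; a_1 = (1)/(13/4) = 4/13
  n = 2: D(2) = 2(2 + 9/4) = 17/2; numerator = 1(4/13) + 1(1) = 17/13; a_2 = (17/13)/(17/2) = 2/13
  n = 3: D(3) = 3(3 + 9/4) = 63/4; numerator = 1(2/13) + 1(4/13) = 6/13; a_3 = (6/13)/(63/4) = 8/273
  n = 4: D(4) = 4(4 + 9/4) = 25; numerator = 1(8/273) + 1(2/13) = 50/273; a_4 = (50/273)/(25) = 2/273
  n = 5: D(5) = 5(5 + 9/4) = 145/4; numerator = 1(2/273) + 1(8/273) = 10/273; a_5 = (10/273)/(145/4) = 8/7917
  n = 6: D(6) = 6(6 + 9/4) = 99/2; numerator = 1(8/7917) + 1(2/273) = 22/2639; a_6 = (22/2639)/(99/2) = 4/23751

r = 3/2; a_0 = 1; a_1 = 4/13; a_2 = 2/13; a_3 = 8/273; a_4 = 2/273; a_5 = 8/7917; a_6 = 4/23751


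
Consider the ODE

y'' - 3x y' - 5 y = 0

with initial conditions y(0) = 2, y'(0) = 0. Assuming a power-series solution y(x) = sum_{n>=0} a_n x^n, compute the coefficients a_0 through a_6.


Ansatz: y(x) = sum_{n>=0} a_n x^n, so y'(x) = sum_{n>=1} n a_n x^(n-1) and y''(x) = sum_{n>=2} n(n-1) a_n x^(n-2).
Substitute into P(x) y'' + Q(x) y' + R(x) y = 0 with P(x) = 1, Q(x) = -3x, R(x) = -5, and match powers of x.
Initial conditions: a_0 = 2, a_1 = 0.
Setting the coefficient of each power of x to zero and solving order by order (substituting the coefficients already found):
  x^0: 2 a_2 - 5 a_0 = 0  ->  2 a_2 = 5 a_0 = 10  ->  a_2 = 5
  x^1: 6 a_3 - 8 a_1 = 0  ->  6 a_3 = 8 a_1 = 0  ->  a_3 = 0
  x^2: 12 a_4 - 11 a_2 = 0  ->  12 a_4 = 11 a_2 = 55  ->  a_4 = 55/12
  x^3: 20 a_5 - 14 a_3 = 0  ->  20 a_5 = 14 a_3 = 0  ->  a_5 = 0
  x^4: 30 a_6 - 17 a_4 = 0  ->  30 a_6 = 17 a_4 = 935/12  ->  a_6 = 187/72
Truncated series: y(x) = 2 + 5 x^2 + (55/12) x^4 + (187/72) x^6 + O(x^7).

a_0 = 2; a_1 = 0; a_2 = 5; a_3 = 0; a_4 = 55/12; a_5 = 0; a_6 = 187/72


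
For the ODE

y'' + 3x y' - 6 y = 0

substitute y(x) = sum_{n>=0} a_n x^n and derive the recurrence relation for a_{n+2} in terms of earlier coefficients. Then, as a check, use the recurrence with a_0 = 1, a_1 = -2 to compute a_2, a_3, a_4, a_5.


Substitute y = sum_n a_n x^n.
y''(x) has coefficient (n+2)(n+1) a_{n+2} at x^n;
3 x y'(x) has coefficient 3 n a_n at x^n (shift);
-6 y(x) has coefficient -6 a_n at x^n.
Matching x^n: (n+2)(n+1) a_{n+2} + (3n - 6) a_n = 0.
Thus a_{n+2} = (-3n + 6) / ((n+1)(n+2)) * a_n.

Check with a_0 = 1, a_1 = -2 (apply the recurrence for n = 0, 1, 2, 3): a_0 = 1, a_1 = -2, a_2 = 3, a_3 = -1, a_4 = 0, a_5 = 3/20.

a_(n+2) = (-3n + 6) / ((n+1)(n+2)) * a_n; check: a_0 = 1, a_1 = -2, a_2 = 3, a_3 = -1, a_4 = 0, a_5 = 3/20


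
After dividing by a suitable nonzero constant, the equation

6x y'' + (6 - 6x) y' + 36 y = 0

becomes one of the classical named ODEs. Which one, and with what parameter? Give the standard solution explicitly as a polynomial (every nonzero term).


All three coefficients share the factor 6; dividing through by 6 gives  x y'' + (1 - x) y' + 6 y = 0.
This matches the Laguerre equation x y'' + (1 - x) y' + n y = 0 with n = 6; the polynomial solution is L_6(x).
With y = sum_k a_k x^k, matching x^k gives (k+1)k a_{k+1} + (k+1) a_{k+1} - k a_k + n a_k = 0, i.e. (k+1)^2 a_{k+1} = (k - n) a_k = (k - 6) a_k. The right side vanishes at k = 6, so the series terminates at degree 6.
Standard normalization L_n(0) = 1 gives a_0 = 1. Work upward with a_{k+1} = (k - 6) a_k / (k+1)^2:
  a_1 = (0 - 6)(1) / 1^2 = -6/1 = -6
  a_2 = (1 - 6)(-6) / 2^2 = 30/4 = 15/2
  a_3 = (2 - 6)(15/2) / 3^2 = -30/9 = -10/3
  a_4 = (3 - 6)(-10/3) / 4^2 = 10/16 = 5/8
  a_5 = (4 - 6)(5/8) / 5^2 = (-5/4)/25 = -1/20
  a_6 = (5 - 6)(-1/20) / 6^2 = (1/20)/36 = 1/720
Hence L_6(x) = x^6/720 - x^5/20 + 5 x^4/8 - 10 x^3/3 + 15 x^2/2 - 6 x + 1.

L_6(x); series = x^6/720 - x^5/20 + 5 x^4/8 - 10 x^3/3 + 15 x^2/2 - 6 x + 1


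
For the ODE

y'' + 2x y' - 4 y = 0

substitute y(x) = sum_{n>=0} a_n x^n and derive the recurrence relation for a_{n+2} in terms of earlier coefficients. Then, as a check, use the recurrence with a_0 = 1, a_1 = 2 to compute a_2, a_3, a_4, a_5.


Substitute y = sum_n a_n x^n.
y''(x) has coefficient (n+2)(n+1) a_{n+2} at x^n;
2 x y'(x) has coefficient 2 n a_n at x^n (shift);
-4 y(x) has coefficient -4 a_n at x^n.
Matching x^n: (n+2)(n+1) a_{n+2} + (2n - 4) a_n = 0.
Thus a_{n+2} = (-2n + 4) / ((n+1)(n+2)) * a_n.

Check with a_0 = 1, a_1 = 2 (apply the recurrence for n = 0, 1, 2, 3): a_0 = 1, a_1 = 2, a_2 = 2, a_3 = 2/3, a_4 = 0, a_5 = -1/15.

a_(n+2) = (-2n + 4) / ((n+1)(n+2)) * a_n; check: a_0 = 1, a_1 = 2, a_2 = 2, a_3 = 2/3, a_4 = 0, a_5 = -1/15


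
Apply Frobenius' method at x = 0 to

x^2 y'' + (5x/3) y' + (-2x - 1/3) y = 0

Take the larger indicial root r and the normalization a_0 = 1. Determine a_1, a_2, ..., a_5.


Write in Frobenius form y'' + (p(x)/x) y' + (q(x)/x^2) y = 0:
  p(x) = 5/3,  q(x) = -2x - 1/3.
Indicial equation: r(r-1) + (5/3) r + (-1/3) = 0 -> roots r_1 = 1/3, r_2 = -1.
Take r = r_1 = 1/3. Let y(x) = x^r sum_{n>=0} a_n x^n with a_0 = 1.
Substitute y = x^r sum a_n x^n and match x^{r+n}. The recurrence is
  D(n) a_n - 2 a_{n-1} = 0,  where D(n) = (r+n)(r+n-1) + (5/3)(r+n) + (-1/3).
  a_n = 2 / D(n) * a_{n-1}.
Since the indicial polynomial factors as (r - r_1)(r - r_2), D(n) = (r_1 + n - r_1)(r_1 + n - r_2) = n(n + 4/3).
Evaluating step by step (a_0 = 1):
  n = 1: D(1) = 1(1 + 4/3) = 7/3; numerator = 2(1) = 2; a_1 = (2)/(7/3) = 6/7
  n = 2: D(2) = 2(2 + 4/3) = 20/3; numerator = 2(6/7) = 12/7; a_2 = (12/7)/(20/3) = 9/35
  n = 3: D(3) = 3(3 + 4/3) = 13; numerator = 2(9/35) = 18/35; a_3 = (18/35)/(13) = 18/455
  n = 4: D(4) = 4(4 + 4/3) = 64/3; numerator = 2(18/455) = 36/455; a_4 = (36/455)/(64/3) = 27/7280
  n = 5: D(5) = 5(5 + 4/3) = 95/3; numerator = 2(27/7280) = 27/3640; a_5 = (27/3640)/(95/3) = 81/345800

r = 1/3; a_0 = 1; a_1 = 6/7; a_2 = 9/35; a_3 = 18/455; a_4 = 27/7280; a_5 = 81/345800


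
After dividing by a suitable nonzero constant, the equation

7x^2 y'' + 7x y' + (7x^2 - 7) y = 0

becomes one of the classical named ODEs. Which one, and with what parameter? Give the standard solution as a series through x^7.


All three coefficients share the factor 7; dividing through by 7 gives  x^2 y'' + x y' + (x^2 - 1) y = 0.
This matches the Bessel equation x^2 y'' + x y' + (x^2 - nu^2) y = 0 with nu^2 = 1, so nu = 1; the solution bounded at x = 0 is J_1(x).
Frobenius at x = 0: indicial roots ±nu; for r = nu the recurrence k(k + 2nu) c_k = -c_{k-2} gives the standard series J_nu(x) = sum_{k>=0} (-1)^k / (k! (k+nu)!) (x/2)^(2k+nu). Evaluate the first 4 terms:
  k = 0: (-1)^0 / (0! * 1! * 2^1) x^1 = 1/(1*1*2) x^1 = (1/2) x^1
  k = 1: (-1)^1 / (1! * 2! * 2^3) x^3 = -1/(1*2*8) x^3 = (-1/16) x^3
  k = 2: (-1)^2 / (2! * 3! * 2^5) x^5 = 1/(2*6*32) x^5 = (1/384) x^5
  k = 3: (-1)^3 / (3! * 4! * 2^7) x^7 = -1/(6*24*128) x^7 = (-1/18432) x^7
Hence J_1(x) = -x^7/18432 + x^5/384 - x^3/16 + x/2 + ....

J_1(x); series = -x^7/18432 + x^5/384 - x^3/16 + x/2


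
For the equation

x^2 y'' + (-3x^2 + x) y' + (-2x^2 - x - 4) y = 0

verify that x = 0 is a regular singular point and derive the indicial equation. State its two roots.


Divide by x^2 to reach normal form y'' + P_1(x) y' + P_2(x) y = 0 with P_1(x) = -3 + 1/x and P_2(x) = -2 - 1/x - 4/x^2.
x = 0 is a singular point because the y'-coefficient -3 + 1/x has a pole at x = 0 and the y-coefficient -2 - 1/x - 4/x^2 has a pole at x = 0.
It is a regular singular point because x P_1(x) = p(x) = 1 - 3x and x^2 P_2(x) = q(x) = -2x^2 - x - 4 are polynomials, hence analytic at x = 0.
p(0) = 1,  q(0) = -4.
Indicial equation: r(r-1) + p(0) r + q(0) = 0, i.e. r^2 + (p(0) - 1) r + q(0) = 0, i.e. r^2 - 4 = 0.
Discriminant: (0)^2 - 4(-4) = 16, so r = (0 ± 4)/2.
Solving: r_1 = 2, r_2 = -2.

indicial: r^2 - 4 = 0; roots r_1 = 2, r_2 = -2


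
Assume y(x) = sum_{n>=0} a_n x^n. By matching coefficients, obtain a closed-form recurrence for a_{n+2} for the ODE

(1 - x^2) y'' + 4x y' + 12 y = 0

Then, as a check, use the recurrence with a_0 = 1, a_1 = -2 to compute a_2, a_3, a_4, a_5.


Substitute y = sum_n a_n x^n.
(1 - 1 x^2) y'' contributes (n+2)(n+1) a_{n+2} - n(n-1) a_n at x^n.
4 x y'(x) contributes 4 n a_n at x^n.
12 y(x) contributes 12 a_n at x^n.
Matching x^n: (n+2)(n+1) a_{n+2} + (-n(n-1) + 4 n + 12) a_n = 0.
Thus a_{n+2} = (n(n-1) - 4 n - 12) / ((n+1)(n+2)) * a_n.

Check with a_0 = 1, a_1 = -2 (apply the recurrence for n = 0, 1, 2, 3): a_0 = 1, a_1 = -2, a_2 = -6, a_3 = 16/3, a_4 = 9, a_5 = -24/5.

a_(n+2) = (n(n-1) - 4 n - 12) / ((n+1)(n+2)) * a_n; check: a_0 = 1, a_1 = -2, a_2 = -6, a_3 = 16/3, a_4 = 9, a_5 = -24/5


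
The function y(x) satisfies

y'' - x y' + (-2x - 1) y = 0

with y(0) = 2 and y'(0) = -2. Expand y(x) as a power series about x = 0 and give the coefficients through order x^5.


Ansatz: y(x) = sum_{n>=0} a_n x^n, so y'(x) = sum_{n>=1} n a_n x^(n-1) and y''(x) = sum_{n>=2} n(n-1) a_n x^(n-2).
Substitute into P(x) y'' + Q(x) y' + R(x) y = 0 with P(x) = 1, Q(x) = -x, R(x) = -2x - 1, and match powers of x.
Initial conditions: a_0 = 2, a_1 = -2.
Setting the coefficient of each power of x to zero and solving order by order (substituting the coefficients already found):
  x^0: 2 a_2 - a_0 = 0  ->  2 a_2 = a_0 = 2  ->  a_2 = 1
  x^1: 6 a_3 - 2 a_1 - 2 a_0 = 0  ->  6 a_3 = 2 a_1 + 2 a_0 = 0  ->  a_3 = 0
  x^2: 12 a_4 - 3 a_2 - 2 a_1 = 0  ->  12 a_4 = 3 a_2 + 2 a_1 = -1  ->  a_4 = -1/12
  x^3: 20 a_5 - 4 a_3 - 2 a_2 = 0  ->  20 a_5 = 4 a_3 + 2 a_2 = 2  ->  a_5 = 1/10
Truncated series: y(x) = 2 - 2 x + x^2 - (1/12) x^4 + (1/10) x^5 + O(x^6).

a_0 = 2; a_1 = -2; a_2 = 1; a_3 = 0; a_4 = -1/12; a_5 = 1/10


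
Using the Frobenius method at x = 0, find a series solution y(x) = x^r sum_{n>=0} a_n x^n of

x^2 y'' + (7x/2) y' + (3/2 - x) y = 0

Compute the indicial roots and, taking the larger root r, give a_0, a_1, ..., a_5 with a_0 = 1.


Write in Frobenius form y'' + (p(x)/x) y' + (q(x)/x^2) y = 0:
  p(x) = 7/2,  q(x) = 3/2 - x.
Indicial equation: r(r-1) + (7/2) r + (3/2) = 0 -> roots r_1 = -1, r_2 = -3/2.
Take r = r_1 = -1. Let y(x) = x^r sum_{n>=0} a_n x^n with a_0 = 1.
Substitute y = x^r sum a_n x^n and match x^{r+n}. The recurrence is
  D(n) a_n - 1 a_{n-1} = 0,  where D(n) = (r+n)(r+n-1) + (7/2)(r+n) + (3/2).
  a_n = 1 / D(n) * a_{n-1}.
Since the indicial polynomial factors as (r - r_1)(r - r_2), D(n) = (r_1 + n - r_1)(r_1 + n - r_2) = n(n + 1/2).
Evaluating step by step (a_0 = 1):
  n = 1: D(1) = 1(1 + 1/2) = 3/2; numerator = 1(1) = 1; a_1 = (1)/(3/2) = 2/3
  n = 2: D(2) = 2(2 + 1/2) = 5; numerator = 1(2/3) = 2/3; a_2 = (2/3)/(5) = 2/15
  n = 3: D(3) = 3(3 + 1/2) = 21/2; numerator = 1(2/15) = 2/15; a_3 = (2/15)/(21/2) = 4/315
  n = 4: D(4) = 4(4 + 1/2) = 18; numerator = 1(4/315) = 4/315; a_4 = (4/315)/(18) = 2/2835
  n = 5: D(5) = 5(5 + 1/2) = 55/2; numerator = 1(2/2835) = 2/2835; a_5 = (2/2835)/(55/2) = 4/155925

r = -1; a_0 = 1; a_1 = 2/3; a_2 = 2/15; a_3 = 4/315; a_4 = 2/2835; a_5 = 4/155925


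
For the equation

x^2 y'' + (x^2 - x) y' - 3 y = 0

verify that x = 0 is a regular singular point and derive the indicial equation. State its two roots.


Divide by x^2 to reach normal form y'' + P_1(x) y' + P_2(x) y = 0 with P_1(x) = 1 - 1/x and P_2(x) = -3/x^2.
x = 0 is a singular point because the y'-coefficient 1 - 1/x has a pole at x = 0 and the y-coefficient -3/x^2 has a pole at x = 0.
It is a regular singular point because x P_1(x) = p(x) = x - 1 and x^2 P_2(x) = q(x) = -3 are polynomials, hence analytic at x = 0.
p(0) = -1,  q(0) = -3.
Indicial equation: r(r-1) + p(0) r + q(0) = 0, i.e. r^2 + (p(0) - 1) r + q(0) = 0, i.e. r^2 - 2 r - 3 = 0.
Discriminant: (-2)^2 - 4(-3) = 16, so r = (2 ± 4)/2.
Solving: r_1 = 3, r_2 = -1.

indicial: r^2 - 2 r - 3 = 0; roots r_1 = 3, r_2 = -1


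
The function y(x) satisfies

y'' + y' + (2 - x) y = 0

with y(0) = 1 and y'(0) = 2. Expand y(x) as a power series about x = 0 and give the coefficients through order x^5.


Ansatz: y(x) = sum_{n>=0} a_n x^n, so y'(x) = sum_{n>=1} n a_n x^(n-1) and y''(x) = sum_{n>=2} n(n-1) a_n x^(n-2).
Substitute into P(x) y'' + Q(x) y' + R(x) y = 0 with P(x) = 1, Q(x) = 1, R(x) = 2 - x, and match powers of x.
Initial conditions: a_0 = 1, a_1 = 2.
Setting the coefficient of each power of x to zero and solving order by order (substituting the coefficients already found):
  x^0: 2 a_2 + a_1 + 2 a_0 = 0  ->  2 a_2 = -a_1 - 2 a_0 = -4  ->  a_2 = -2
  x^1: 6 a_3 + 2 a_2 + 2 a_1 - a_0 = 0  ->  6 a_3 = -2 a_2 - 2 a_1 + a_0 = 1  ->  a_3 = 1/6
  x^2: 12 a_4 + 3 a_3 + 2 a_2 - a_1 = 0  ->  12 a_4 = -3 a_3 - 2 a_2 + a_1 = 11/2  ->  a_4 = 11/24
  x^3: 20 a_5 + 4 a_4 + 2 a_3 - a_2 = 0  ->  20 a_5 = -4 a_4 - 2 a_3 + a_2 = -25/6  ->  a_5 = -5/24
Truncated series: y(x) = 1 + 2 x - 2 x^2 + (1/6) x^3 + (11/24) x^4 - (5/24) x^5 + O(x^6).

a_0 = 1; a_1 = 2; a_2 = -2; a_3 = 1/6; a_4 = 11/24; a_5 = -5/24


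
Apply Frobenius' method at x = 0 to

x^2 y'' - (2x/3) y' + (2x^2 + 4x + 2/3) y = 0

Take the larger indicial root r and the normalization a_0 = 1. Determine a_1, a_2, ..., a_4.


Write in Frobenius form y'' + (p(x)/x) y' + (q(x)/x^2) y = 0:
  p(x) = -2/3,  q(x) = 2x^2 + 4x + 2/3.
Indicial equation: r(r-1) + (-2/3) r + (2/3) = 0 -> roots r_1 = 1, r_2 = 2/3.
Take r = r_1 = 1. Let y(x) = x^r sum_{n>=0} a_n x^n with a_0 = 1.
Substitute y = x^r sum a_n x^n and match x^{r+n}. The recurrence is
  D(n) a_n + 4 a_{n-1} + 2 a_{n-2} = 0,  where D(n) = (r+n)(r+n-1) + (-2/3)(r+n) + (2/3).
  a_n = [-4 a_{n-1} - 2 a_{n-2}] / D(n).
Since the indicial polynomial factors as (r - r_1)(r - r_2), D(n) = (r_1 + n - r_1)(r_1 + n - r_2) = n(n + 1/3).
Evaluating step by step (a_0 = 1):
  n = 1: D(1) = 1(1 + 1/3) = 4/3; numerator = -4(1) = -4; a_1 = (-4)/(4/3) = -3
  n = 2: D(2) = 2(2 + 1/3) = 14/3; numerator = -4(-3) - 2(1) = 10; a_2 = (10)/(14/3) = 15/7
  n = 3: D(3) = 3(3 + 1/3) = 10; numerator = -4(15/7) - 2(-3) = -18/7; a_3 = (-18/7)/(10) = -9/35
  n = 4: D(4) = 4(4 + 1/3) = 52/3; numerator = -4(-9/35) - 2(15/7) = -114/35; a_4 = (-114/35)/(52/3) = -171/910

r = 1; a_0 = 1; a_1 = -3; a_2 = 15/7; a_3 = -9/35; a_4 = -171/910


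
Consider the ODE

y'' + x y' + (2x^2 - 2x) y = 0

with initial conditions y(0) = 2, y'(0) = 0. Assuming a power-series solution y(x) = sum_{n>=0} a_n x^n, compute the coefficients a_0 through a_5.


Ansatz: y(x) = sum_{n>=0} a_n x^n, so y'(x) = sum_{n>=1} n a_n x^(n-1) and y''(x) = sum_{n>=2} n(n-1) a_n x^(n-2).
Substitute into P(x) y'' + Q(x) y' + R(x) y = 0 with P(x) = 1, Q(x) = x, R(x) = 2x^2 - 2x, and match powers of x.
Initial conditions: a_0 = 2, a_1 = 0.
Setting the coefficient of each power of x to zero and solving order by order (substituting the coefficients already found):
  x^0: 2 a_2 = 0  ->  a_2 = 0
  x^1: 6 a_3 + a_1 - 2 a_0 = 0  ->  6 a_3 = -a_1 + 2 a_0 = 4  ->  a_3 = 2/3
  x^2: 12 a_4 + 2 a_2 - 2 a_1 + 2 a_0 = 0  ->  12 a_4 = -2 a_2 + 2 a_1 - 2 a_0 = -4  ->  a_4 = -1/3
  x^3: 20 a_5 + 3 a_3 - 2 a_2 + 2 a_1 = 0  ->  20 a_5 = -3 a_3 + 2 a_2 - 2 a_1 = -2  ->  a_5 = -1/10
Truncated series: y(x) = 2 + (2/3) x^3 - (1/3) x^4 - (1/10) x^5 + O(x^6).

a_0 = 2; a_1 = 0; a_2 = 0; a_3 = 2/3; a_4 = -1/3; a_5 = -1/10


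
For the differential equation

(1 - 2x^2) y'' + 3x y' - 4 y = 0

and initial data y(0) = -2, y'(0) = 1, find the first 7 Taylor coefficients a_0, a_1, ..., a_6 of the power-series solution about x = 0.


Ansatz: y(x) = sum_{n>=0} a_n x^n, so y'(x) = sum_{n>=1} n a_n x^(n-1) and y''(x) = sum_{n>=2} n(n-1) a_n x^(n-2).
Substitute into P(x) y'' + Q(x) y' + R(x) y = 0 with P(x) = 1 - 2x^2, Q(x) = 3x, R(x) = -4, and match powers of x.
Initial conditions: a_0 = -2, a_1 = 1.
Setting the coefficient of each power of x to zero and solving order by order (substituting the coefficients already found):
  x^0: 2 a_2 - 4 a_0 = 0  ->  2 a_2 = 4 a_0 = -8  ->  a_2 = -4
  x^1: 6 a_3 - a_1 = 0  ->  6 a_3 = a_1 = 1  ->  a_3 = 1/6
  x^2: 12 a_4 - 2 a_2 = 0  ->  12 a_4 = 2 a_2 = -8  ->  a_4 = -2/3
  x^3: 20 a_5 - 7 a_3 = 0  ->  20 a_5 = 7 a_3 = 7/6  ->  a_5 = 7/120
  x^4: 30 a_6 - 16 a_4 = 0  ->  30 a_6 = 16 a_4 = -32/3  ->  a_6 = -16/45
Truncated series: y(x) = -2 + x - 4 x^2 + (1/6) x^3 - (2/3) x^4 + (7/120) x^5 - (16/45) x^6 + O(x^7).

a_0 = -2; a_1 = 1; a_2 = -4; a_3 = 1/6; a_4 = -2/3; a_5 = 7/120; a_6 = -16/45


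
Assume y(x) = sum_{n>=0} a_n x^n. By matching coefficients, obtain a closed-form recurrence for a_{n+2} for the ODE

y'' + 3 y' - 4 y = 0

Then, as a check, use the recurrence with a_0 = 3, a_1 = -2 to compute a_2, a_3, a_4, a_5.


Substitute y = sum_n a_n x^n.
y''(x) has coefficient (n+2)(n+1) a_{n+2} at x^n;
3 y'(x) has coefficient 3 (n+1) a_{n+1} at x^n;
-4 y(x) has coefficient -4 a_n at x^n.
Matching x^n: (n+2)(n+1) a_{n+2} + 3 (n+1) a_{n+1} - 4 a_n = 0.
Thus a_{n+2} = [-3 (n+1) a_{n+1} + 4 a_n] / ((n+1)(n+2)).

Check with a_0 = 3, a_1 = -2 (apply the recurrence for n = 0, 1, 2, 3): a_0 = 3, a_1 = -2, a_2 = 9, a_3 = -31/3, a_4 = 43/4, a_5 = -511/60.

a_(n+2) = [-3 (n+1) a_(n+1) + 4 a_n] / ((n+1)(n+2)); check: a_0 = 3, a_1 = -2, a_2 = 9, a_3 = -31/3, a_4 = 43/4, a_5 = -511/60


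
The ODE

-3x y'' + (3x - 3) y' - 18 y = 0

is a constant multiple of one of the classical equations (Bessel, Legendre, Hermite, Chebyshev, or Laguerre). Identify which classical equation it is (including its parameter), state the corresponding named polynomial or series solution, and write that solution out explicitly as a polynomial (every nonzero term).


All three coefficients share the factor -3; dividing through by -3 gives  x y'' + (1 - x) y' + 6 y = 0.
This matches the Laguerre equation x y'' + (1 - x) y' + n y = 0 with n = 6; the polynomial solution is L_6(x).
With y = sum_k a_k x^k, matching x^k gives (k+1)k a_{k+1} + (k+1) a_{k+1} - k a_k + n a_k = 0, i.e. (k+1)^2 a_{k+1} = (k - n) a_k = (k - 6) a_k. The right side vanishes at k = 6, so the series terminates at degree 6.
Standard normalization L_n(0) = 1 gives a_0 = 1. Work upward with a_{k+1} = (k - 6) a_k / (k+1)^2:
  a_1 = (0 - 6)(1) / 1^2 = -6/1 = -6
  a_2 = (1 - 6)(-6) / 2^2 = 30/4 = 15/2
  a_3 = (2 - 6)(15/2) / 3^2 = -30/9 = -10/3
  a_4 = (3 - 6)(-10/3) / 4^2 = 10/16 = 5/8
  a_5 = (4 - 6)(5/8) / 5^2 = (-5/4)/25 = -1/20
  a_6 = (5 - 6)(-1/20) / 6^2 = (1/20)/36 = 1/720
Hence L_6(x) = x^6/720 - x^5/20 + 5 x^4/8 - 10 x^3/3 + 15 x^2/2 - 6 x + 1.

L_6(x); series = x^6/720 - x^5/20 + 5 x^4/8 - 10 x^3/3 + 15 x^2/2 - 6 x + 1


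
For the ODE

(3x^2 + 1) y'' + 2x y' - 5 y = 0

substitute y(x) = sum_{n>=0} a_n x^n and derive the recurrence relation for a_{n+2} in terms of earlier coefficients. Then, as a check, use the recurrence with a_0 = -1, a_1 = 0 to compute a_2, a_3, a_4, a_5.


Substitute y = sum_n a_n x^n.
(1 + 3 x^2) y'' contributes (n+2)(n+1) a_{n+2} + 3 n(n-1) a_n at x^n.
2 x y'(x) contributes 2 n a_n at x^n.
-5 y(x) contributes -5 a_n at x^n.
Matching x^n: (n+2)(n+1) a_{n+2} + (3 n(n-1) + 2 n - 5) a_n = 0.
Thus a_{n+2} = (-3 n(n-1) - 2 n + 5) / ((n+1)(n+2)) * a_n.

Check with a_0 = -1, a_1 = 0 (apply the recurrence for n = 0, 1, 2, 3): a_0 = -1, a_1 = 0, a_2 = -5/2, a_3 = 0, a_4 = 25/24, a_5 = 0.

a_(n+2) = (-3 n(n-1) - 2 n + 5) / ((n+1)(n+2)) * a_n; check: a_0 = -1, a_1 = 0, a_2 = -5/2, a_3 = 0, a_4 = 25/24, a_5 = 0


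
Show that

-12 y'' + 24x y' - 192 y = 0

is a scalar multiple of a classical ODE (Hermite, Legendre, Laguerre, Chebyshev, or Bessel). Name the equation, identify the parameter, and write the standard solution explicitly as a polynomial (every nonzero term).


All three coefficients share the factor -12; dividing through by -12 gives  y'' - 2x y' + 16 y = 0.
This matches the Hermite equation y'' - 2x y' + 2n y = 0 with 2n = 16, so n = 8; the polynomial solution is H_8(x).
With y = sum_k a_k x^k, matching x^k gives (k+2)(k+1) a_{k+2} = 2(k - n) a_k = 2(k - 8) a_k. The right side vanishes at k = 8, so the series with the parity of 8 terminates at degree 8.
Standard normalization: leading coefficient of H_n is 2^n, so a_8 = 2^8 = 256. Work downward with a_k = (k+1)(k+2) a_{k+2} / (2(k - n)):
  a_6 = (7)(8)(256) / (2(6 - 8)) = 14336/(-4) = -3584
  a_4 = (5)(6)(-3584) / (2(4 - 8)) = -107520/(-8) = 13440
  a_2 = (3)(4)(13440) / (2(2 - 8)) = 161280/(-12) = -13440
  a_0 = (1)(2)(-13440) / (2(0 - 8)) = -26880/(-16) = 1680
Hence H_8(x) = 256 x^8 - 3584 x^6 + 13440 x^4 - 13440 x^2 + 1680.

H_8(x); series = 256 x^8 - 3584 x^6 + 13440 x^4 - 13440 x^2 + 1680


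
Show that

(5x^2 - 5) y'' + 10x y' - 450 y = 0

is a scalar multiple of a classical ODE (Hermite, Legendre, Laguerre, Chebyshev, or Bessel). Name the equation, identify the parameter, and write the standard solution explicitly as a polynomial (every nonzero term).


All three coefficients share the factor -5; dividing through by -5 gives  (1 - x^2) y'' - 2x y' + 90 y = 0.
This matches the Legendre equation (1 - x^2) y'' - 2x y' + n(n+1) y = 0 (note the -2x y' term) with n(n+1) = 90, so n = 9; the polynomial solution is P_9(x).
With y = sum_k a_k x^k, matching x^k gives (k+2)(k+1) a_{k+2} = [k(k+1) - n(n+1)] a_k = (k - 9)(k + 10) a_k. The right side vanishes at k = 9, so the series with the parity of 9 terminates at degree 9.
Standard normalization (P_n(1) = 1): leading coefficient (2n)!/(2^n (n!)^2) = 6402373705728000/(512*131681894400) = 12155/128, so a_9 = 12155/128. Work downward with a_k = (k+1)(k+2) a_{k+2} / ((k - 9)(k + 10)):
  a_7 = (8)(9)(12155/128) / ((7 - 9)(7 + 10)) = (109395/16)/(-34) = -6435/32
  a_5 = (6)(7)(-6435/32) / ((5 - 9)(5 + 10)) = (-135135/16)/(-60) = 9009/64
  a_3 = (4)(5)(9009/64) / ((3 - 9)(3 + 10)) = (45045/16)/(-78) = -1155/32
  a_1 = (2)(3)(-1155/32) / ((1 - 9)(1 + 10)) = (-3465/16)/(-88) = 315/128
Hence P_9(x) = 12155 x^9/128 - 6435 x^7/32 + 9009 x^5/64 - 1155 x^3/32 + 315 x/128.

P_9(x); series = 12155 x^9/128 - 6435 x^7/32 + 9009 x^5/64 - 1155 x^3/32 + 315 x/128


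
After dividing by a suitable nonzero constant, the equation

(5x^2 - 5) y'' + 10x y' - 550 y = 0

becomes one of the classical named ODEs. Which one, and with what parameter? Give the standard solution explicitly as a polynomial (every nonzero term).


All three coefficients share the factor -5; dividing through by -5 gives  (1 - x^2) y'' - 2x y' + 110 y = 0.
This matches the Legendre equation (1 - x^2) y'' - 2x y' + n(n+1) y = 0 (note the -2x y' term) with n(n+1) = 110, so n = 10; the polynomial solution is P_10(x).
With y = sum_k a_k x^k, matching x^k gives (k+2)(k+1) a_{k+2} = [k(k+1) - n(n+1)] a_k = (k - 10)(k + 11) a_k. The right side vanishes at k = 10, so the series with the parity of 10 terminates at degree 10.
Standard normalization (P_n(1) = 1): leading coefficient (2n)!/(2^n (n!)^2) = 2432902008176640000/(1024*13168189440000) = 46189/256, so a_10 = 46189/256. Work downward with a_k = (k+1)(k+2) a_{k+2} / ((k - 10)(k + 11)):
  a_8 = (9)(10)(46189/256) / ((8 - 10)(8 + 11)) = (2078505/128)/(-38) = -109395/256
  a_6 = (7)(8)(-109395/256) / ((6 - 10)(6 + 11)) = (-765765/32)/(-68) = 45045/128
  a_4 = (5)(6)(45045/128) / ((4 - 10)(4 + 11)) = (675675/64)/(-90) = -15015/128
  a_2 = (3)(4)(-15015/128) / ((2 - 10)(2 + 11)) = (-45045/32)/(-104) = 3465/256
  a_0 = (1)(2)(3465/256) / ((0 - 10)(0 + 11)) = (3465/128)/(-110) = -63/256
Hence P_10(x) = 46189 x^10/256 - 109395 x^8/256 + 45045 x^6/128 - 15015 x^4/128 + 3465 x^2/256 - 63/256.

P_10(x); series = 46189 x^10/256 - 109395 x^8/256 + 45045 x^6/128 - 15015 x^4/128 + 3465 x^2/256 - 63/256


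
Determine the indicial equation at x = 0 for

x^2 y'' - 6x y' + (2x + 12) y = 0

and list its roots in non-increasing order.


Divide by x^2 to reach normal form y'' + P_1(x) y' + P_2(x) y = 0 with P_1(x) = -6/x and P_2(x) = 2/x + 12/x^2.
x = 0 is a singular point because the y'-coefficient -6/x has a pole at x = 0 and the y-coefficient 2/x + 12/x^2 has a pole at x = 0.
It is a regular singular point because x P_1(x) = p(x) = -6 and x^2 P_2(x) = q(x) = 2x + 12 are polynomials, hence analytic at x = 0.
p(0) = -6,  q(0) = 12.
Indicial equation: r(r-1) + p(0) r + q(0) = 0, i.e. r^2 + (p(0) - 1) r + q(0) = 0, i.e. r^2 - 7 r + 12 = 0.
Discriminant: (-7)^2 - 4(12) = 1, so r = (7 ± 1)/2.
Solving: r_1 = 4, r_2 = 3.

indicial: r^2 - 7 r + 12 = 0; roots r_1 = 4, r_2 = 3


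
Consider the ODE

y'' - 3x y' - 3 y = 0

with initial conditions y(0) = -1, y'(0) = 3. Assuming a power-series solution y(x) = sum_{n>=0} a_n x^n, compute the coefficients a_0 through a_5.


Ansatz: y(x) = sum_{n>=0} a_n x^n, so y'(x) = sum_{n>=1} n a_n x^(n-1) and y''(x) = sum_{n>=2} n(n-1) a_n x^(n-2).
Substitute into P(x) y'' + Q(x) y' + R(x) y = 0 with P(x) = 1, Q(x) = -3x, R(x) = -3, and match powers of x.
Initial conditions: a_0 = -1, a_1 = 3.
Setting the coefficient of each power of x to zero and solving order by order (substituting the coefficients already found):
  x^0: 2 a_2 - 3 a_0 = 0  ->  2 a_2 = 3 a_0 = -3  ->  a_2 = -3/2
  x^1: 6 a_3 - 6 a_1 = 0  ->  6 a_3 = 6 a_1 = 18  ->  a_3 = 3
  x^2: 12 a_4 - 9 a_2 = 0  ->  12 a_4 = 9 a_2 = -27/2  ->  a_4 = -9/8
  x^3: 20 a_5 - 12 a_3 = 0  ->  20 a_5 = 12 a_3 = 36  ->  a_5 = 9/5
Truncated series: y(x) = -1 + 3 x - (3/2) x^2 + 3 x^3 - (9/8) x^4 + (9/5) x^5 + O(x^6).

a_0 = -1; a_1 = 3; a_2 = -3/2; a_3 = 3; a_4 = -9/8; a_5 = 9/5


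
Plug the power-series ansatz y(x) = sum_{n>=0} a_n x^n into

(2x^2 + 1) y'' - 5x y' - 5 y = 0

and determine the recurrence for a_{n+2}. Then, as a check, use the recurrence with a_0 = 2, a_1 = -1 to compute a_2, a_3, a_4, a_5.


Substitute y = sum_n a_n x^n.
(1 + 2 x^2) y'' contributes (n+2)(n+1) a_{n+2} + 2 n(n-1) a_n at x^n.
-5 x y'(x) contributes -5 n a_n at x^n.
-5 y(x) contributes -5 a_n at x^n.
Matching x^n: (n+2)(n+1) a_{n+2} + (2 n(n-1) - 5 n - 5) a_n = 0.
Thus a_{n+2} = (-2 n(n-1) + 5 n + 5) / ((n+1)(n+2)) * a_n.

Check with a_0 = 2, a_1 = -1 (apply the recurrence for n = 0, 1, 2, 3): a_0 = 2, a_1 = -1, a_2 = 5, a_3 = -5/3, a_4 = 55/12, a_5 = -2/3.

a_(n+2) = (-2 n(n-1) + 5 n + 5) / ((n+1)(n+2)) * a_n; check: a_0 = 2, a_1 = -1, a_2 = 5, a_3 = -5/3, a_4 = 55/12, a_5 = -2/3


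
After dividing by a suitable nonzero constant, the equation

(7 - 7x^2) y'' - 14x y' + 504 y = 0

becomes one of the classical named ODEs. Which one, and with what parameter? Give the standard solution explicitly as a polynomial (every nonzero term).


All three coefficients share the factor 7; dividing through by 7 gives  (1 - x^2) y'' - 2x y' + 72 y = 0.
This matches the Legendre equation (1 - x^2) y'' - 2x y' + n(n+1) y = 0 (note the -2x y' term) with n(n+1) = 72, so n = 8; the polynomial solution is P_8(x).
With y = sum_k a_k x^k, matching x^k gives (k+2)(k+1) a_{k+2} = [k(k+1) - n(n+1)] a_k = (k - 8)(k + 9) a_k. The right side vanishes at k = 8, so the series with the parity of 8 terminates at degree 8.
Standard normalization (P_n(1) = 1): leading coefficient (2n)!/(2^n (n!)^2) = 20922789888000/(256*1625702400) = 6435/128, so a_8 = 6435/128. Work downward with a_k = (k+1)(k+2) a_{k+2} / ((k - 8)(k + 9)):
  a_6 = (7)(8)(6435/128) / ((6 - 8)(6 + 9)) = (45045/16)/(-30) = -3003/32
  a_4 = (5)(6)(-3003/32) / ((4 - 8)(4 + 9)) = (-45045/16)/(-52) = 3465/64
  a_2 = (3)(4)(3465/64) / ((2 - 8)(2 + 9)) = (10395/16)/(-66) = -315/32
  a_0 = (1)(2)(-315/32) / ((0 - 8)(0 + 9)) = (-315/16)/(-72) = 35/128
Hence P_8(x) = 6435 x^8/128 - 3003 x^6/32 + 3465 x^4/64 - 315 x^2/32 + 35/128.

P_8(x); series = 6435 x^8/128 - 3003 x^6/32 + 3465 x^4/64 - 315 x^2/32 + 35/128


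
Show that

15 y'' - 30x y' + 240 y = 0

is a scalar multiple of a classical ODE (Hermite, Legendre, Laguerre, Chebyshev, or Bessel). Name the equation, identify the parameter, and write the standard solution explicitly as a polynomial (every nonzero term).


All three coefficients share the factor 15; dividing through by 15 gives  y'' - 2x y' + 16 y = 0.
This matches the Hermite equation y'' - 2x y' + 2n y = 0 with 2n = 16, so n = 8; the polynomial solution is H_8(x).
With y = sum_k a_k x^k, matching x^k gives (k+2)(k+1) a_{k+2} = 2(k - n) a_k = 2(k - 8) a_k. The right side vanishes at k = 8, so the series with the parity of 8 terminates at degree 8.
Standard normalization: leading coefficient of H_n is 2^n, so a_8 = 2^8 = 256. Work downward with a_k = (k+1)(k+2) a_{k+2} / (2(k - n)):
  a_6 = (7)(8)(256) / (2(6 - 8)) = 14336/(-4) = -3584
  a_4 = (5)(6)(-3584) / (2(4 - 8)) = -107520/(-8) = 13440
  a_2 = (3)(4)(13440) / (2(2 - 8)) = 161280/(-12) = -13440
  a_0 = (1)(2)(-13440) / (2(0 - 8)) = -26880/(-16) = 1680
Hence H_8(x) = 256 x^8 - 3584 x^6 + 13440 x^4 - 13440 x^2 + 1680.

H_8(x); series = 256 x^8 - 3584 x^6 + 13440 x^4 - 13440 x^2 + 1680


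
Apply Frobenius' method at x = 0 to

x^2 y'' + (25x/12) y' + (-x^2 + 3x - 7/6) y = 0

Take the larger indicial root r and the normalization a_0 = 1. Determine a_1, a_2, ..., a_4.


Write in Frobenius form y'' + (p(x)/x) y' + (q(x)/x^2) y = 0:
  p(x) = 25/12,  q(x) = -x^2 + 3x - 7/6.
Indicial equation: r(r-1) + (25/12) r + (-7/6) = 0 -> roots r_1 = 2/3, r_2 = -7/4.
Take r = r_1 = 2/3. Let y(x) = x^r sum_{n>=0} a_n x^n with a_0 = 1.
Substitute y = x^r sum a_n x^n and match x^{r+n}. The recurrence is
  D(n) a_n + 3 a_{n-1} - 1 a_{n-2} = 0,  where D(n) = (r+n)(r+n-1) + (25/12)(r+n) + (-7/6).
  a_n = [-3 a_{n-1} + 1 a_{n-2}] / D(n).
Since the indicial polynomial factors as (r - r_1)(r - r_2), D(n) = (r_1 + n - r_1)(r_1 + n - r_2) = n(n + 29/12).
Evaluating step by step (a_0 = 1):
  n = 1: D(1) = 1(1 + 29/12) = 41/12; numerator = -3(1) = -3; a_1 = (-3)/(41/12) = -36/41
  n = 2: D(2) = 2(2 + 29/12) = 53/6; numerator = -3(-36/41) + 1(1) = 149/41; a_2 = (149/41)/(53/6) = 894/2173
  n = 3: D(3) = 3(3 + 29/12) = 65/4; numerator = -3(894/2173) + 1(-36/41) = -4590/2173; a_3 = (-4590/2173)/(65/4) = -3672/28249
  n = 4: D(4) = 4(4 + 29/12) = 77/3; numerator = -3(-3672/28249) + 1(894/2173) = 22638/28249; a_4 = (22638/28249)/(77/3) = 882/28249

r = 2/3; a_0 = 1; a_1 = -36/41; a_2 = 894/2173; a_3 = -3672/28249; a_4 = 882/28249


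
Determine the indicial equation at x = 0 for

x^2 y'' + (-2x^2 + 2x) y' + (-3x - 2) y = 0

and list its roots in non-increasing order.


Divide by x^2 to reach normal form y'' + P_1(x) y' + P_2(x) y = 0 with P_1(x) = -2 + 2/x and P_2(x) = -3/x - 2/x^2.
x = 0 is a singular point because the y'-coefficient -2 + 2/x has a pole at x = 0 and the y-coefficient -3/x - 2/x^2 has a pole at x = 0.
It is a regular singular point because x P_1(x) = p(x) = 2 - 2x and x^2 P_2(x) = q(x) = -3x - 2 are polynomials, hence analytic at x = 0.
p(0) = 2,  q(0) = -2.
Indicial equation: r(r-1) + p(0) r + q(0) = 0, i.e. r^2 + (p(0) - 1) r + q(0) = 0, i.e. r^2 + 1 r - 2 = 0.
Discriminant: (1)^2 - 4(-2) = 9, so r = (-1 ± 3)/2.
Solving: r_1 = 1, r_2 = -2.

indicial: r^2 + 1 r - 2 = 0; roots r_1 = 1, r_2 = -2
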